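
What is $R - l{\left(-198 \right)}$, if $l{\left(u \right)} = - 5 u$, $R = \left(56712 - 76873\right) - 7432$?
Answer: $-28583$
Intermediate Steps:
$R = -27593$ ($R = -20161 - 7432 = -27593$)
$R - l{\left(-198 \right)} = -27593 - \left(-5\right) \left(-198\right) = -27593 - 990 = -28583$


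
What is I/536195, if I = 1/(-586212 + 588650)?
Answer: 1/1307243410 ≈ 7.6497e-10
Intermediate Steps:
I = 1/2438 ≈ 0.00041017
I/536195 = (1/2438)/536195 = (1/2438)*(1/536195) = 1/1307243410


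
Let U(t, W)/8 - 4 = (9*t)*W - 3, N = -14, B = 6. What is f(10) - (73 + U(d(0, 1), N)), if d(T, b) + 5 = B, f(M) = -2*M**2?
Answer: 727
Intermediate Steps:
d(T, b) = 1 (d(T, b) = -5 + 6 = 1)
U(t, W) = 8 + 72*W*t (U(t, W) = 32 + 8*((9*t)*W - 3) = 32 + 8*(9*W*t - 3) = 32 + 8*(-3 + 9*W*t) = 32 + (-24 + 72*W*t) = 8 + 72*W*t)
f(10) - (73 + U(d(0, 1), N)) = -2*10**2 - (73 + (8 + 72*(-14)*1)) = -2*100 - (73 + (8 - 1008)) = -200 - (73 - 1000) = -200 - 1*(-927) = -200 + 927 = 727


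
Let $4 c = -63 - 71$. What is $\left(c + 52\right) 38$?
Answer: $703$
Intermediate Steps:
$c = - \frac{67}{2}$ ($c = \frac{-63 - 71}{4} = \frac{1}{4} \left(-134\right) = - \frac{67}{2} \approx -33.5$)
$\left(c + 52\right) 38 = \left(- \frac{67}{2} + 52\right) 38 = \frac{37}{2} \cdot 38 = 703$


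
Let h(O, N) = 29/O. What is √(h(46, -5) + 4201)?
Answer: 15*√39514/46 ≈ 64.820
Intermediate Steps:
√(h(46, -5) + 4201) = √(29/46 + 4201) = √(193275/46) = 15*√39514/46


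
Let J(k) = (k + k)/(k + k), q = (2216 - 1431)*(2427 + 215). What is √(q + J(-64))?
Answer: √2073971 ≈ 1440.1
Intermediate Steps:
q = 2073970 (q = 785*2642 = 2073970)
J(k) = 1 (J(k) = (2*k)/((2*k)) = (2*k)*(1/(2*k)) = 1)
√(q + J(-64)) = √(2073970 + 1) = √2073971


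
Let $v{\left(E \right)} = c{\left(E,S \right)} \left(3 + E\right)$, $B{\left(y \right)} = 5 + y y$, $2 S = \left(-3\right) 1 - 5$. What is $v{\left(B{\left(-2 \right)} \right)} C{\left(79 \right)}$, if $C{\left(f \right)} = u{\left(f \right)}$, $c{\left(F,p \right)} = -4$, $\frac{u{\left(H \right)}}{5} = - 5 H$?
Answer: $94800$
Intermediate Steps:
$S = -4$ ($S = \frac{\left(-3\right) 1 - 5}{2} = \frac{-3 - 5}{2} = \frac{1}{2} \left(-8\right) = -4$)
$B{\left(y \right)} = 5 + y^{2}$
$u{\left(H \right)} = - 25 H$ ($u{\left(H \right)} = 5 \left(- 5 H\right) = - 25 H$)
$v{\left(E \right)} = -12 - 4 E$ ($v{\left(E \right)} = - 4 \left(3 + E\right) = -12 - 4 E$)
$C{\left(f \right)} = - 25 f$
$v{\left(B{\left(-2 \right)} \right)} C{\left(79 \right)} = \left(-12 - 4 \left(5 + \left(-2\right)^{2}\right)\right) \left(\left(-25\right) 79\right) = \left(-12 - 4 \left(5 + 4\right)\right) \left(-1975\right) = \left(-12 - 36\right) \left(-1975\right) = \left(-48\right) \left(-1975\right) = 94800$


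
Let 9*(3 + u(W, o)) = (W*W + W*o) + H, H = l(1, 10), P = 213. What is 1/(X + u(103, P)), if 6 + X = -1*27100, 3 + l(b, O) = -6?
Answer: -9/211442 ≈ -4.2565e-5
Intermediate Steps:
l(b, O) = -9 (l(b, O) = -3 - 6 = -9)
X = -27106 (X = -6 - 1*27100 = -6 - 27100 = -27106)
H = -9
u(W, o) = -4 + W²/9 + W*o/9 (u(W, o) = -3 + ((W*W + W*o) - 9)/9 = -3 + ((W² + W*o) - 9)/9 = -3 + (-9 + W² + W*o)/9 = -3 + (-1 + W²/9 + W*o/9) = -4 + W²/9 + W*o/9)
1/(X + u(103, P)) = 1/(-27106 + (-4 + (⅑)*103² + (⅑)*103*213)) = 1/(-27106 + (-4 + (⅑)*10609 + 7313/3)) = 1/(-27106 + (-4 + 10609/9 + 7313/3)) = 1/(-27106 + 32512/9) = 1/(-211442/9) = -9/211442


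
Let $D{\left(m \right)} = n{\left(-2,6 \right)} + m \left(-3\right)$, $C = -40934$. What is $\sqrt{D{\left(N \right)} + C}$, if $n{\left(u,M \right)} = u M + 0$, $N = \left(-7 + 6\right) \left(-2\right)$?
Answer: $2 i \sqrt{10238} \approx 202.37 i$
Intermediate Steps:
$N = 2$ ($N = \left(-1\right) \left(-2\right) = 2$)
$n{\left(u,M \right)} = M u$ ($n{\left(u,M \right)} = M u + 0 = M u$)
$D{\left(m \right)} = -12 - 3 m$ ($D{\left(m \right)} = 6 \left(-2\right) + m \left(-3\right) = -12 - 3 m$)
$\sqrt{D{\left(N \right)} + C} = \sqrt{\left(-12 - 6\right) - 40934} = \sqrt{-18 - 40934} = \sqrt{-40952} = 2 i \sqrt{10238}$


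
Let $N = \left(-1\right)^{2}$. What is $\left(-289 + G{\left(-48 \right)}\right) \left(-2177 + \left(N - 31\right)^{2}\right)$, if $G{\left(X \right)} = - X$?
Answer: $307757$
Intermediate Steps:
$N = 1$
$\left(-289 + G{\left(-48 \right)}\right) \left(-2177 + \left(N - 31\right)^{2}\right) = \left(-289 - -48\right) \left(-2177 + \left(1 - 31\right)^{2}\right) = \left(-289 + 48\right) \left(-2177 + \left(-30\right)^{2}\right) = - 241 \left(-2177 + 900\right) = \left(-241\right) \left(-1277\right) = 307757$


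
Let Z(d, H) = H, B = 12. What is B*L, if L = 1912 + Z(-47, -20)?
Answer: 22704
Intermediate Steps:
L = 1892 (L = 1912 - 20 = 1892)
B*L = 12*1892 = 22704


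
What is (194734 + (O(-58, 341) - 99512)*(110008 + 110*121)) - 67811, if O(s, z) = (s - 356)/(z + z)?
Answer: -134987256269/11 ≈ -1.2272e+10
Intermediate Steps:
O(s, z) = (-356 + s)/(2*z) (O(s, z) = (-356 + s)/((2*z)) = (-356 + s)*(1/(2*z)) = (-356 + s)/(2*z))
(194734 + (O(-58, 341) - 99512)*(110008 + 110*121)) - 67811 = (194734 + ((½)*(-356 - 58)/341 - 99512)*(110008 + 110*121)) - 67811 = (194734 + ((½)*(1/341)*(-414) - 99512)*(110008 + 13310)) - 67811 = (194734 + (-207/341 - 99512)*123318) - 67811 = (194734 - 33933799/341*123318) - 67811 = (194734 - 134988652422/11) - 67811 = -134986510348/11 - 67811 = -134987256269/11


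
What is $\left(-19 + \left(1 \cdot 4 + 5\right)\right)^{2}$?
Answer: $100$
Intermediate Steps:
$\left(-19 + \left(1 \cdot 4 + 5\right)\right)^{2} = \left(-19 + \left(4 + 5\right)\right)^{2} = \left(-19 + 9\right)^{2} = \left(-10\right)^{2} = 100$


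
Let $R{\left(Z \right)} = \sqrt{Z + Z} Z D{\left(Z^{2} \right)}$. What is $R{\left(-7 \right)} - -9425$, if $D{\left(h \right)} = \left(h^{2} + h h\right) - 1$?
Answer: $9425 - 33607 i \sqrt{14} \approx 9425.0 - 1.2575 \cdot 10^{5} i$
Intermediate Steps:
$D{\left(h \right)} = -1 + 2 h^{2}$ ($D{\left(h \right)} = \left(h^{2} + h^{2}\right) - 1 = 2 h^{2} - 1 = -1 + 2 h^{2}$)
$R{\left(Z \right)} = \sqrt{2} Z^{\frac{3}{2}} \left(-1 + 2 Z^{4}\right)$ ($R{\left(Z \right)} = \sqrt{Z + Z} Z \left(-1 + 2 \left(Z^{2}\right)^{2}\right) = \sqrt{2 Z} Z \left(-1 + 2 Z^{4}\right) = \sqrt{2} \sqrt{Z} Z \left(-1 + 2 Z^{4}\right) = \sqrt{2} Z^{\frac{3}{2}} \left(-1 + 2 Z^{4}\right)$)
$R{\left(-7 \right)} - -9425 = \sqrt{2} \left(-7\right)^{\frac{3}{2}} \left(-1 + 2 \left(-7\right)^{4}\right) - -9425 = \sqrt{2} \left(- 7 i \sqrt{7}\right) \left(-1 + 2 \cdot 2401\right) + 9425 = \sqrt{2} \left(- 7 i \sqrt{7}\right) \left(-1 + 4802\right) + 9425 = \sqrt{2} \left(- 7 i \sqrt{7}\right) 4801 + 9425 = - 33607 i \sqrt{14} + 9425 = 9425 - 33607 i \sqrt{14}$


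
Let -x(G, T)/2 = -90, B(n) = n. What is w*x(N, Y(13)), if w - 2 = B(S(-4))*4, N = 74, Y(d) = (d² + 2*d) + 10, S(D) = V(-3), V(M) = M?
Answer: -1800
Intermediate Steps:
S(D) = -3
Y(d) = 10 + d² + 2*d
x(G, T) = 180 (x(G, T) = -2*(-90) = 180)
w = -10 (w = 2 - 3*4 = 2 - 12 = -10)
w*x(N, Y(13)) = -10*180 = -1800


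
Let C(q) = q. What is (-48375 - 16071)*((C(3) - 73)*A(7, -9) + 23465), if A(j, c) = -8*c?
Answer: -1187417550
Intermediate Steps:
(-48375 - 16071)*((C(3) - 73)*A(7, -9) + 23465) = (-48375 - 16071)*((3 - 73)*(-8*(-9)) + 23465) = -64446*(-70*72 + 23465) = -64446*(-5040 + 23465) = -64446*18425 = -1187417550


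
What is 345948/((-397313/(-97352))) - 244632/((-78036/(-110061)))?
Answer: -96062829679830/369103777 ≈ -2.6026e+5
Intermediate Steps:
345948/((-397313/(-97352))) - 244632/((-78036/(-110061))) = 345948/((-397313*(-1/97352))) - 244632/((-78036*(-1/110061))) = 345948/(397313/97352) - 244632/3716/5241 = 345948*(97352/397313) - 244632*5241/3716 = 33678729696/397313 - 320529078/929 = -96062829679830/369103777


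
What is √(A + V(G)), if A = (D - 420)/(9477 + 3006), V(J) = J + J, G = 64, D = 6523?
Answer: √2224646749/4161 ≈ 11.335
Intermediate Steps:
V(J) = 2*J
A = 6103/12483 (A = (6523 - 420)/(9477 + 3006) = 6103/12483 ≈ 0.48890)
√(A + V(G)) = √(6103/12483 + 2*64) = √(6103/12483 + 128) = √(1603927/12483) = √2224646749/4161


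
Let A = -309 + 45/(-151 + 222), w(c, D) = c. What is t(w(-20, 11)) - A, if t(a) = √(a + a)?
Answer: 21894/71 + 2*I*√10 ≈ 308.37 + 6.3246*I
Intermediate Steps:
t(a) = √2*√a (t(a) = √(2*a) = √2*√a)
A = -21894/71 (A = -309 + 45/71 = -21894/71 ≈ -308.37)
t(w(-20, 11)) - A = √2*√(-20) - 1*(-21894/71) = √2*(2*I*√5) + 21894/71 = 2*I*√10 + 21894/71 = 21894/71 + 2*I*√10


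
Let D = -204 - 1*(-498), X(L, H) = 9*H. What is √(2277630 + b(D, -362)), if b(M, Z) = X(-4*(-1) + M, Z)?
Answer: 6*√63177 ≈ 1508.1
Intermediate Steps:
D = 294 (D = -204 + 498 = 294)
b(M, Z) = 9*Z
√(2277630 + b(D, -362)) = √(2277630 + 9*(-362)) = √(2277630 - 3258) = √2274372 = 6*√63177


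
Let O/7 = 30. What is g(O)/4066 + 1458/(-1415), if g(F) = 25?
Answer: -5892853/5753390 ≈ -1.0242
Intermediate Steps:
O = 210 (O = 7*30 = 210)
g(O)/4066 + 1458/(-1415) = 25/4066 + 1458/(-1415) = 25*(1/4066) + 1458*(-1/1415) = 25/4066 - 1458/1415 = -5892853/5753390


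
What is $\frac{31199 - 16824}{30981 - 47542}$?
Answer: $- \frac{14375}{16561} \approx -0.868$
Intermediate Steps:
$\frac{31199 - 16824}{30981 - 47542} = \frac{31199 - 16824}{-16561} = \left(31199 - 16824\right) \left(- \frac{1}{16561}\right) = 14375 \left(- \frac{1}{16561}\right) = - \frac{14375}{16561}$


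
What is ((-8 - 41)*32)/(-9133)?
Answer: 1568/9133 ≈ 0.17168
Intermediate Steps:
((-8 - 41)*32)/(-9133) = -49*32*(-1/9133) = -1568*(-1/9133) = 1568/9133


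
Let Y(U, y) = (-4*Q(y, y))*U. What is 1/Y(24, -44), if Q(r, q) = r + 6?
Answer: 1/3648 ≈ 0.00027412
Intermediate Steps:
Q(r, q) = 6 + r
Y(U, y) = U*(-24 - 4*y) (Y(U, y) = (-4*(6 + y))*U = (-24 - 4*y)*U = U*(-24 - 4*y))
1/Y(24, -44) = 1/(-4*24*(6 - 44)) = 1/(-4*24*(-38)) = 1/3648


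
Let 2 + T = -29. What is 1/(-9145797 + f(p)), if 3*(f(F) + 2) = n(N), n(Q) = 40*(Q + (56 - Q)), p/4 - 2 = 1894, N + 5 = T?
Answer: -3/27435157 ≈ -1.0935e-7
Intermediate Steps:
T = -31 (T = -2 - 29 = -31)
N = -36 (N = -5 - 31 = -36)
p = 7584 (p = 8 + 4*1894 = 8 + 7576 = 7584)
n(Q) = 2240 (n(Q) = 40*56 = 2240)
f(F) = 2234/3 (f(F) = -2 + (⅓)*2240 = -2 + 2240/3 = 2234/3)
1/(-9145797 + f(p)) = 1/(-9145797 + 2234/3) = 1/(-27435157/3) = -3/27435157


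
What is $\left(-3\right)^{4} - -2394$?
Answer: $2475$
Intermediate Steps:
$\left(-3\right)^{4} - -2394 = 81 + 2394 = 2475$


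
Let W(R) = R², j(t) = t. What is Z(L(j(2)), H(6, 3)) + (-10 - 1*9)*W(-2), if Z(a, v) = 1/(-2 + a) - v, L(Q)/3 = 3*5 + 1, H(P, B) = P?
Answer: -3771/46 ≈ -81.978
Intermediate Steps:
L(Q) = 48 (L(Q) = 3*(3*5 + 1) = 3*(15 + 1) = 3*16 = 48)
Z(L(j(2)), H(6, 3)) + (-10 - 1*9)*W(-2) = (1 + 2*6 - 1*48*6)/(-2 + 48) + (-10 - 1*9)*(-2)² = (1 + 12 - 288)/46 + (-10 - 9)*4 = (1/46)*(-275) - 19*4 = -275/46 - 76 = -3771/46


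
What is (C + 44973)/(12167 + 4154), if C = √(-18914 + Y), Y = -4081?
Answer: 2367/859 + 3*I*√2555/16321 ≈ 2.7555 + 0.0092912*I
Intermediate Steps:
C = 3*I*√2555 (C = √(-18914 - 4081) = √(-22995) = 3*I*√2555 ≈ 151.64*I)
(C + 44973)/(12167 + 4154) = (3*I*√2555 + 44973)/(12167 + 4154) = (44973 + 3*I*√2555)/16321 = (44973 + 3*I*√2555)*(1/16321) = 2367/859 + 3*I*√2555/16321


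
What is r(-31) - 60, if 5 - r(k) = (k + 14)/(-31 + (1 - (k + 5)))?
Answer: -237/4 ≈ -59.250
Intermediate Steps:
r(k) = 5 - (14 + k)/(-35 - k) (r(k) = 5 - (k + 14)/(-31 + (1 - (k + 5))) = 5 - (14 + k)/(-31 + (1 - (5 + k))) = 5 - (14 + k)/(-31 + (1 + (-5 - k))) = 5 - (14 + k)/(-31 + (-4 - k)) = 5 - (14 + k)/(-35 - k))
r(-31) - 60 = 3*(63 + 2*(-31))/(35 - 31) - 60 = 3*(63 - 62)/4 - 60 = 3*(1/4)*1 - 60 = 3/4 - 60 = -237/4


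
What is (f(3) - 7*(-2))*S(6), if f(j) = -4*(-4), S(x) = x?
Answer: 180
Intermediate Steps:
f(j) = 16
(f(3) - 7*(-2))*S(6) = (16 - 7*(-2))*6 = (16 + 14)*6 = 30*6 = 180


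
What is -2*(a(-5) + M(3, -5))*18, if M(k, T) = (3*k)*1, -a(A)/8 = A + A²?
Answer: 5436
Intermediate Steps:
a(A) = -8*A - 8*A² (a(A) = -8*(A + A²) = -8*A - 8*A²)
M(k, T) = 3*k
-2*(a(-5) + M(3, -5))*18 = -2*(-8*(-5)*(1 - 5) + 3*3)*18 = -2*(-8*(-5)*(-4) + 9)*18 = -2*(-160 + 9)*18 = -2*(-151)*18 = 302*18 = 5436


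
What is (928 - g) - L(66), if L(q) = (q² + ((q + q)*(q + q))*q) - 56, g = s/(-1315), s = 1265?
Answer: -303332375/263 ≈ -1.1534e+6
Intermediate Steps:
g = -253/263 (g = 1265/(-1315) = 1265*(-1/1315) = -253/263 ≈ -0.96198)
L(q) = -56 + q² + 4*q³ (L(q) = (q² + ((2*q)*(2*q))*q) - 56 = (q² + (4*q²)*q) - 56 = (q² + 4*q³) - 56 = -56 + q² + 4*q³)
(928 - g) - L(66) = (928 - 1*(-253/263)) - (-56 + 66² + 4*66³) = (928 + 253/263) - (-56 + 4356 + 4*287496) = 244317/263 - (-56 + 4356 + 1149984) = 244317/263 - 1*1154284 = 244317/263 - 1154284 = -303332375/263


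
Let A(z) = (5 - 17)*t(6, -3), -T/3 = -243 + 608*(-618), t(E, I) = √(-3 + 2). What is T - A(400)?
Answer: 1127961 + 12*I ≈ 1.128e+6 + 12.0*I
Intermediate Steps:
t(E, I) = I (t(E, I) = √(-1) = I)
T = 1127961 (T = -3*(-243 + 608*(-618)) = -3*(-243 - 375744) = -3*(-375987) = 1127961)
A(z) = -12*I (A(z) = (5 - 17)*I = -12*I)
T - A(400) = 1127961 - (-12)*I = 1127961 + 12*I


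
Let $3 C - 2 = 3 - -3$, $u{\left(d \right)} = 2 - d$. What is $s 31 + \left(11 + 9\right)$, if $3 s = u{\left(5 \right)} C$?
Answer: $- \frac{188}{3} \approx -62.667$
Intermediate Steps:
$C = \frac{8}{3}$ ($C = \frac{2}{3} + \frac{3 - -3}{3} = \frac{2}{3} + \frac{3 + 3}{3} = \frac{2}{3} + \frac{1}{3} \cdot 6 = \frac{2}{3} + 2 = \frac{8}{3} \approx 2.6667$)
$s = - \frac{8}{3}$ ($s = \frac{\left(2 - 5\right) \frac{8}{3}}{3} = \frac{\left(-3\right) \frac{8}{3}}{3} = \frac{1}{3} \left(-8\right) = - \frac{8}{3} \approx -2.6667$)
$s 31 + \left(11 + 9\right) = \left(- \frac{8}{3}\right) 31 + \left(11 + 9\right) = - \frac{248}{3} + 20 = - \frac{188}{3}$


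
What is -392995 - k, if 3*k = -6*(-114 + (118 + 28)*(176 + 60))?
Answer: -324311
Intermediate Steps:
k = -68684 (k = (-6*(-114 + (118 + 28)*(176 + 60)))/3 = (-6*(-114 + 146*236))/3 = (-6*(-114 + 34456))/3 = (-6*34342)/3 = (⅓)*(-206052) = -68684)
-392995 - k = -392995 - 1*(-68684) = -392995 + 68684 = -324311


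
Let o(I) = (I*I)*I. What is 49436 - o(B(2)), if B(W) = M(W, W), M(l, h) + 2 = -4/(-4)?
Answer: 49437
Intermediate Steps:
M(l, h) = -1 (M(l, h) = -2 - 4/(-4) = -2 - 4*(-¼) = -2 + 1 = -1)
B(W) = -1
o(I) = I³ (o(I) = I²*I = I³)
49436 - o(B(2)) = 49436 - 1*(-1)³ = 49436 - 1*(-1) = 49436 + 1 = 49437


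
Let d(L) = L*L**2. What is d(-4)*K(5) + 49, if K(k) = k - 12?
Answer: 497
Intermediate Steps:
K(k) = -12 + k
d(L) = L**3
d(-4)*K(5) + 49 = (-4)**3*(-12 + 5) + 49 = -64*(-7) + 49 = 448 + 49 = 497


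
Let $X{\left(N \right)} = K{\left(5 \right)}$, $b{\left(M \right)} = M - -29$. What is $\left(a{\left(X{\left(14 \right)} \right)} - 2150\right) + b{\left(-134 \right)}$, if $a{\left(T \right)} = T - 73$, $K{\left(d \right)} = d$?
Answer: $-2323$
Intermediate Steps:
$b{\left(M \right)} = 29 + M$ ($b{\left(M \right)} = M + 29 = 29 + M$)
$X{\left(N \right)} = 5$
$a{\left(T \right)} = -73 + T$ ($a{\left(T \right)} = T - 73 = -73 + T$)
$\left(a{\left(X{\left(14 \right)} \right)} - 2150\right) + b{\left(-134 \right)} = \left(\left(-73 + 5\right) - 2150\right) + \left(29 - 134\right) = \left(-68 - 2150\right) - 105 = -2218 - 105 = -2323$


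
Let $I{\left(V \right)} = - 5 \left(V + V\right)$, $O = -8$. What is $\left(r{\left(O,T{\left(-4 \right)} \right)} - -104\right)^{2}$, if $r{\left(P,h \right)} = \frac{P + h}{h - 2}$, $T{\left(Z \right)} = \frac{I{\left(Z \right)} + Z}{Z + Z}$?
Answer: $\frac{1896129}{169} \approx 11220.0$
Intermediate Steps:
$I{\left(V \right)} = - 10 V$ ($I{\left(V \right)} = - 5 \cdot 2 V = - 10 V$)
$T{\left(Z \right)} = - \frac{9}{2}$ ($T{\left(Z \right)} = \frac{- 10 Z + Z}{Z + Z} = \frac{\left(-9\right) Z}{2 Z} = - 9 Z \frac{1}{2 Z} = - \frac{9}{2}$)
$r{\left(P,h \right)} = \frac{P + h}{-2 + h}$
$\left(r{\left(O,T{\left(-4 \right)} \right)} - -104\right)^{2} = \left(\frac{-8 - \frac{9}{2}}{-2 - \frac{9}{2}} - -104\right)^{2} = \left(\frac{1}{- \frac{13}{2}} \left(- \frac{25}{2}\right) + 104\right)^{2} = \left(\left(- \frac{2}{13}\right) \left(- \frac{25}{2}\right) + 104\right)^{2} = \left(\frac{25}{13} + 104\right)^{2} = \left(\frac{1377}{13}\right)^{2} = \frac{1896129}{169}$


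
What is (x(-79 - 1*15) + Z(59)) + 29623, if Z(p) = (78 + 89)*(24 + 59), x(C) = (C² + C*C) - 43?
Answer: 61113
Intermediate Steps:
x(C) = -43 + 2*C² (x(C) = (C² + C²) - 43 = 2*C² - 43 = -43 + 2*C²)
Z(p) = 13861 (Z(p) = 167*83 = 13861)
(x(-79 - 1*15) + Z(59)) + 29623 = ((-43 + 2*(-79 - 1*15)²) + 13861) + 29623 = ((-43 + 2*(-79 - 15)²) + 13861) + 29623 = ((-43 + 2*(-94)²) + 13861) + 29623 = ((-43 + 2*8836) + 13861) + 29623 = ((-43 + 17672) + 13861) + 29623 = (17629 + 13861) + 29623 = 31490 + 29623 = 61113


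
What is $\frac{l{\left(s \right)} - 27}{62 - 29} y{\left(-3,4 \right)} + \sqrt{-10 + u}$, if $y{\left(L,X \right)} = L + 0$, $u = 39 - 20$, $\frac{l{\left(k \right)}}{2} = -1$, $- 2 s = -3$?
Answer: $\frac{62}{11} \approx 5.6364$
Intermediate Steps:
$s = \frac{3}{2}$ ($s = \left(- \frac{1}{2}\right) \left(-3\right) = \frac{3}{2} \approx 1.5$)
$l{\left(k \right)} = -2$ ($l{\left(k \right)} = 2 \left(-1\right) = -2$)
$u = 19$ ($u = 39 - 20 = 19$)
$y{\left(L,X \right)} = L$
$\frac{l{\left(s \right)} - 27}{62 - 29} y{\left(-3,4 \right)} + \sqrt{-10 + u} = \frac{-2 - 27}{62 - 29} \left(-3\right) + \sqrt{-10 + 19} = - \frac{29}{33} \left(-3\right) + \sqrt{9} = \left(-29\right) \frac{1}{33} \left(-3\right) + 3 = \left(- \frac{29}{33}\right) \left(-3\right) + 3 = \frac{29}{11} + 3 = \frac{62}{11}$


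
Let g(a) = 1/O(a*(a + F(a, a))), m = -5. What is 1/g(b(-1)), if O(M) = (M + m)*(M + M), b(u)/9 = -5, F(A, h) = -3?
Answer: 9309600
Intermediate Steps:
b(u) = -45 (b(u) = 9*(-5) = -45)
O(M) = 2*M*(-5 + M) (O(M) = (M - 5)*(M + M) = (-5 + M)*(2*M) = 2*M*(-5 + M))
g(a) = 1/(2*a*(-5 + a*(-3 + a))*(-3 + a)) (g(a) = 1/(2*(a*(a - 3))*(-5 + a*(a - 3))) = 1/(2*(a*(-3 + a))*(-5 + a*(-3 + a))) = 1/(2*a*(-5 + a*(-3 + a))*(-3 + a)))
1/g(b(-1)) = 1/((½)/(-45*(-5 - 45*(-3 - 45))*(-3 - 45))) = 1/((½)*(-1/45)/(-5 - 45*(-48)*(-48))) = 1/((½)*(-1/45)*(-1/48)/(-5 + 2160)) = 1/((½)*(-1/45)*(-1/48)/2155) = 1/((½)*(-1/45)*(1/2155)*(-1/48)) = 1/(1/9309600) = 9309600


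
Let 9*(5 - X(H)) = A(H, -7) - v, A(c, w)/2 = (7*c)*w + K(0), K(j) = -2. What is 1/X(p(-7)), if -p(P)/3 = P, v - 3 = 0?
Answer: 9/2110 ≈ 0.0042654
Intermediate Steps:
v = 3 (v = 3 + 0 = 3)
p(P) = -3*P
A(c, w) = -4 + 14*c*w (A(c, w) = 2*((7*c)*w - 2) = 2*(7*c*w - 2) = 2*(-2 + 7*c*w) = -4 + 14*c*w)
X(H) = 52/9 + 98*H/9 (X(H) = 5 - ((-4 + 14*H*(-7)) - 1*3)/9 = 5 - ((-4 - 98*H) - 3)/9 = 5 - (-7 - 98*H)/9 = 5 + (7/9 + 98*H/9) = 52/9 + 98*H/9)
1/X(p(-7)) = 1/(52/9 + 98*(-3*(-7))/9) = 1/(52/9 + (98/9)*21) = 1/(52/9 + 686/3) = 1/(2110/9) = 9/2110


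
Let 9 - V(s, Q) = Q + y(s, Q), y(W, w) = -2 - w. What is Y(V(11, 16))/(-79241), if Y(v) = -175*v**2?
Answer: 21175/79241 ≈ 0.26722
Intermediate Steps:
V(s, Q) = 11 (V(s, Q) = 9 - (Q + (-2 - Q)) = 9 - 1*(-2) = 9 + 2 = 11)
Y(V(11, 16))/(-79241) = -175*11**2/(-79241) = -175*121*(-1/79241) = -21175*(-1/79241) = 21175/79241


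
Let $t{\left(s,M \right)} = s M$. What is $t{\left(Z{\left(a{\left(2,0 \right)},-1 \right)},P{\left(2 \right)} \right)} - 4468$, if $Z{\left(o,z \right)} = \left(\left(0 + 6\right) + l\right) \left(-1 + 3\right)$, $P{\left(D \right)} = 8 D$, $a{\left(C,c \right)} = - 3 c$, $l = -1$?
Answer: $-4308$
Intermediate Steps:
$Z{\left(o,z \right)} = 10$ ($Z{\left(o,z \right)} = \left(\left(0 + 6\right) - 1\right) \left(-1 + 3\right) = \left(6 - 1\right) 2 = 5 \cdot 2 = 10$)
$t{\left(s,M \right)} = M s$
$t{\left(Z{\left(a{\left(2,0 \right)},-1 \right)},P{\left(2 \right)} \right)} - 4468 = 8 \cdot 2 \cdot 10 - 4468 = 16 \cdot 10 - 4468 = 160 - 4468 = -4308$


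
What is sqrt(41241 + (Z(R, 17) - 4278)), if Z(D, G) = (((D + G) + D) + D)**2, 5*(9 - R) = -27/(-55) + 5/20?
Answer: sqrt(47020693921)/1100 ≈ 197.13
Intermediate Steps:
R = 9737/1100 (R = 9 - (-27/(-55) + 5/20)/5 = 9 - (-27*(-1/55) + 5*(1/20))/5 = 9 - (27/55 + 1/4)/5 = 9 - 1/5*163/220 = 9 - 163/1100 = 9737/1100 ≈ 8.8518)
Z(D, G) = (G + 3*D)**2 (Z(D, G) = ((G + 2*D) + D)**2 = (G + 3*D)**2)
sqrt(41241 + (Z(R, 17) - 4278)) = sqrt(41241 + ((17 + 3*(9737/1100))**2 - 4278)) = sqrt(41241 + ((17 + 29211/1100)**2 - 4278)) = sqrt(41241 + ((47911/1100)**2 - 4278)) = sqrt(41241 + (2295463921/1210000 - 4278)) = sqrt(41241 - 2880916079/1210000) = sqrt(47020693921/1210000) = sqrt(47020693921)/1100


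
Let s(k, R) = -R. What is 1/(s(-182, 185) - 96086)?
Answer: -1/96271 ≈ -1.0387e-5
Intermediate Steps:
1/(s(-182, 185) - 96086) = 1/(-1*185 - 96086) = 1/(-185 - 96086) = 1/(-96271) = -1/96271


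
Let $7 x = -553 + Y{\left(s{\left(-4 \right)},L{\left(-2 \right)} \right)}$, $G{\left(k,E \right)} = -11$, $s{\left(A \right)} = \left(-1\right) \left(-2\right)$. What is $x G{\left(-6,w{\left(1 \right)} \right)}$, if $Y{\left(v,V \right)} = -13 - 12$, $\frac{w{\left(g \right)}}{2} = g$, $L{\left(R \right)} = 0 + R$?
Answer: $\frac{6358}{7} \approx 908.29$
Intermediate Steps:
$L{\left(R \right)} = R$
$w{\left(g \right)} = 2 g$
$s{\left(A \right)} = 2$
$Y{\left(v,V \right)} = -25$
$x = - \frac{578}{7}$ ($x = \frac{-553 - 25}{7} = \frac{1}{7} \left(-578\right) = - \frac{578}{7} \approx -82.571$)
$x G{\left(-6,w{\left(1 \right)} \right)} = \left(- \frac{578}{7}\right) \left(-11\right) = \frac{6358}{7}$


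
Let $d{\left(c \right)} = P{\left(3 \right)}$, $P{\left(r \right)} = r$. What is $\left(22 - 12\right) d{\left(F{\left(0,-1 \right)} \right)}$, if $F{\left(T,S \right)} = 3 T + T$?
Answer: $30$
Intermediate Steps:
$F{\left(T,S \right)} = 4 T$
$d{\left(c \right)} = 3$
$\left(22 - 12\right) d{\left(F{\left(0,-1 \right)} \right)} = \left(22 - 12\right) 3 = 10 \cdot 3 = 30$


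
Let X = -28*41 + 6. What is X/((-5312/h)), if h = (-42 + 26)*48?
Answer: -13704/83 ≈ -165.11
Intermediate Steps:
h = -768 (h = -16*48 = -768)
X = -1142 (X = -1148 + 6 = -1142)
X/((-5312/h)) = -1142/((-5312/(-768))) = -1142/((-5312*(-1/768))) = -1142/83/12 = -1142*12/83 = -13704/83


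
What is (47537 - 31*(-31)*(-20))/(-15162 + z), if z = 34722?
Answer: 9439/6520 ≈ 1.4477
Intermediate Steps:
(47537 - 31*(-31)*(-20))/(-15162 + z) = (47537 - 31*(-31)*(-20))/(-15162 + 34722) = (47537 + 961*(-20))/19560 = (47537 - 19220)*(1/19560) = 28317*(1/19560) = 9439/6520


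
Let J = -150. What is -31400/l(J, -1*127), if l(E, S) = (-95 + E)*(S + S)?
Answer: -3140/6223 ≈ -0.50458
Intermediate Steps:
l(E, S) = 2*S*(-95 + E) (l(E, S) = (-95 + E)*(2*S) = 2*S*(-95 + E))
-31400/l(J, -1*127) = -31400*(-1/(254*(-95 - 150))) = -31400/(2*(-127)*(-245)) = -31400/62230 = -31400*1/62230 = -3140/6223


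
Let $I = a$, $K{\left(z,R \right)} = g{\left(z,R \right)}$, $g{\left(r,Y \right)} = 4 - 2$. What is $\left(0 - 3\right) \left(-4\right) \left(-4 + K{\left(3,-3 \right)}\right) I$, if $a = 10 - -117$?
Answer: $-3048$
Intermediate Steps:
$g{\left(r,Y \right)} = 2$ ($g{\left(r,Y \right)} = 4 - 2 = 2$)
$K{\left(z,R \right)} = 2$
$a = 127$ ($a = 10 + 117 = 127$)
$I = 127$
$\left(0 - 3\right) \left(-4\right) \left(-4 + K{\left(3,-3 \right)}\right) I = \left(0 - 3\right) \left(-4\right) \left(-4 + 2\right) 127 = \left(-3\right) \left(-4\right) \left(-2\right) 127 = 12 \left(-2\right) 127 = \left(-24\right) 127 = -3048$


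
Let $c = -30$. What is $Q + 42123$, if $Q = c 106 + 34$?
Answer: $38977$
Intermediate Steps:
$Q = -3146$ ($Q = \left(-30\right) 106 + 34 = -3180 + 34 = -3146$)
$Q + 42123 = -3146 + 42123 = 38977$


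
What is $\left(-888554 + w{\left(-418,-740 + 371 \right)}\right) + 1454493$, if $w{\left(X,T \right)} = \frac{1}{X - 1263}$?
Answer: $\frac{951343458}{1681} \approx 5.6594 \cdot 10^{5}$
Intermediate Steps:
$w{\left(X,T \right)} = \frac{1}{-1263 + X}$
$\left(-888554 + w{\left(-418,-740 + 371 \right)}\right) + 1454493 = \left(-888554 + \frac{1}{-1263 - 418}\right) + 1454493 = \left(-888554 + \frac{1}{-1681}\right) + 1454493 = \left(-888554 - \frac{1}{1681}\right) + 1454493 = - \frac{1493659275}{1681} + 1454493 = \frac{951343458}{1681}$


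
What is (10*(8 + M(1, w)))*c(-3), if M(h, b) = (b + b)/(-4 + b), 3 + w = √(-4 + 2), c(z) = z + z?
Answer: -9080/17 + 160*I*√2/17 ≈ -534.12 + 13.31*I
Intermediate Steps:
c(z) = 2*z
w = -3 + I*√2 (w = -3 + √(-4 + 2) = -3 + √(-2) = -3 + I*√2 ≈ -3.0 + 1.4142*I)
M(h, b) = 2*b/(-4 + b) (M(h, b) = (2*b)/(-4 + b) = 2*b/(-4 + b))
(10*(8 + M(1, w)))*c(-3) = (10*(8 + 2*(-3 + I*√2)/(-4 + (-3 + I*√2))))*(2*(-3)) = (10*(8 + 2*(-3 + I*√2)/(-7 + I*√2)))*(-6) = (80 + 20*(-3 + I*√2)/(-7 + I*√2))*(-6) = -480 - 120*(-3 + I*√2)/(-7 + I*√2)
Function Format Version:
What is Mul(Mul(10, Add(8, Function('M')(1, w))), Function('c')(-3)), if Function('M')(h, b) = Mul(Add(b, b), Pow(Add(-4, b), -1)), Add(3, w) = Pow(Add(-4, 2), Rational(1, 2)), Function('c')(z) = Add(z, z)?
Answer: Add(Rational(-9080, 17), Mul(Rational(160, 17), I, Pow(2, Rational(1, 2)))) ≈ Add(-534.12, Mul(13.310, I))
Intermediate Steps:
Function('c')(z) = Mul(2, z)
w = Add(-3, Mul(I, Pow(2, Rational(1, 2)))) (w = Add(-3, Pow(Add(-4, 2), Rational(1, 2))) = Add(-3, Pow(-2, Rational(1, 2))) = Add(-3, Mul(I, Pow(2, Rational(1, 2)))) ≈ Add(-3.0000, Mul(1.4142, I)))
Function('M')(h, b) = Mul(2, b, Pow(Add(-4, b), -1)) (Function('M')(h, b) = Mul(Mul(2, b), Pow(Add(-4, b), -1)) = Mul(2, b, Pow(Add(-4, b), -1)))
Mul(Mul(10, Add(8, Function('M')(1, w))), Function('c')(-3)) = Mul(Mul(10, Add(8, Mul(2, Add(-3, Mul(I, Pow(2, Rational(1, 2)))), Pow(Add(-4, Add(-3, Mul(I, Pow(2, Rational(1, 2))))), -1)))), Mul(2, -3)) = Mul(Mul(10, Add(8, Mul(2, Add(-3, Mul(I, Pow(2, Rational(1, 2)))), Pow(Add(-7, Mul(I, Pow(2, Rational(1, 2)))), -1)))), -6) = Mul(Mul(10, Add(8, Mul(2, Pow(Add(-7, Mul(I, Pow(2, Rational(1, 2)))), -1), Add(-3, Mul(I, Pow(2, Rational(1, 2))))))), -6) = Mul(Add(80, Mul(20, Pow(Add(-7, Mul(I, Pow(2, Rational(1, 2)))), -1), Add(-3, Mul(I, Pow(2, Rational(1, 2)))))), -6) = Add(-480, Mul(-120, Pow(Add(-7, Mul(I, Pow(2, Rational(1, 2)))), -1), Add(-3, Mul(I, Pow(2, Rational(1, 2))))))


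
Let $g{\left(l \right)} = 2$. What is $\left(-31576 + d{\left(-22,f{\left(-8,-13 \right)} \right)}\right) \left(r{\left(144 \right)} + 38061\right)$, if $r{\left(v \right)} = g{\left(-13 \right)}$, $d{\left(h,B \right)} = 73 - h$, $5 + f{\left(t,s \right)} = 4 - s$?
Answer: $-1198261303$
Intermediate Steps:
$f{\left(t,s \right)} = -1 - s$ ($f{\left(t,s \right)} = -5 - \left(-4 + s\right) = -1 - s$)
$r{\left(v \right)} = 2$
$\left(-31576 + d{\left(-22,f{\left(-8,-13 \right)} \right)}\right) \left(r{\left(144 \right)} + 38061\right) = \left(-31576 + \left(73 - -22\right)\right) \left(2 + 38061\right) = \left(-31576 + \left(73 + 22\right)\right) 38063 = \left(-31576 + 95\right) 38063 = \left(-31481\right) 38063 = -1198261303$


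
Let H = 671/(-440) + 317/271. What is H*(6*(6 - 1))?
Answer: -11553/1084 ≈ -10.658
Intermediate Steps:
H = -3851/10840 (H = 671*(-1/440) + 317*(1/271) = -61/40 + 317/271 = -3851/10840 ≈ -0.35526)
H*(6*(6 - 1)) = -11553*(6 - 1)/5420 = -11553*5/5420 = -3851/10840*30 = -11553/1084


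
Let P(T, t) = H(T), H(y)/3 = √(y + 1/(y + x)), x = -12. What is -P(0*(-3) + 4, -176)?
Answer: -3*√62/4 ≈ -5.9055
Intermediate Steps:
H(y) = 3*√(y + 1/(-12 + y)) (H(y) = 3*√(y + 1/(y - 12)) = 3*√(y + 1/(-12 + y)))
P(T, t) = 3*√((1 + T*(-12 + T))/(-12 + T))
-P(0*(-3) + 4, -176) = -3*√((1 + (0*(-3) + 4)*(-12 + (0*(-3) + 4)))/(-12 + (0*(-3) + 4))) = -3*√((1 + (0 + 4)*(-12 + (0 + 4)))/(-12 + (0 + 4))) = -3*√((1 + 4*(-12 + 4))/(-12 + 4)) = -3*√((1 + 4*(-8))/(-8)) = -3*√(-(1 - 32)/8) = -3*√(-⅛*(-31)) = -3*√(31/8) = -3*√62/4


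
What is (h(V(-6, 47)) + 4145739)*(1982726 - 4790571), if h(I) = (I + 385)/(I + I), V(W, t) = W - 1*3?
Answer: -104764804827235/9 ≈ -1.1641e+13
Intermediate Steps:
V(W, t) = -3 + W (V(W, t) = W - 3 = -3 + W)
h(I) = (385 + I)/(2*I) (h(I) = (385 + I)/((2*I)) = (385 + I)*(1/(2*I)) = (385 + I)/(2*I))
(h(V(-6, 47)) + 4145739)*(1982726 - 4790571) = ((385 + (-3 - 6))/(2*(-3 - 6)) + 4145739)*(1982726 - 4790571) = ((½)*(385 - 9)/(-9) + 4145739)*(-2807845) = ((½)*(-⅑)*376 + 4145739)*(-2807845) = (-188/9 + 4145739)*(-2807845) = (37311463/9)*(-2807845) = -104764804827235/9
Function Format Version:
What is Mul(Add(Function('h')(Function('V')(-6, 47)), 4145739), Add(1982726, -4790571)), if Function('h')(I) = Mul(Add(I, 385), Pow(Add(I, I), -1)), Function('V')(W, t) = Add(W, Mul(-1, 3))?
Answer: Rational(-104764804827235, 9) ≈ -1.1641e+13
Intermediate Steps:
Function('V')(W, t) = Add(-3, W) (Function('V')(W, t) = Add(W, -3) = Add(-3, W))
Function('h')(I) = Mul(Rational(1, 2), Pow(I, -1), Add(385, I)) (Function('h')(I) = Mul(Add(385, I), Pow(Mul(2, I), -1)) = Mul(Add(385, I), Mul(Rational(1, 2), Pow(I, -1))) = Mul(Rational(1, 2), Pow(I, -1), Add(385, I)))
Mul(Add(Function('h')(Function('V')(-6, 47)), 4145739), Add(1982726, -4790571)) = Mul(Add(Mul(Rational(1, 2), Pow(Add(-3, -6), -1), Add(385, Add(-3, -6))), 4145739), Add(1982726, -4790571)) = Mul(Add(Mul(Rational(1, 2), Pow(-9, -1), Add(385, -9)), 4145739), -2807845) = Mul(Add(Mul(Rational(1, 2), Rational(-1, 9), 376), 4145739), -2807845) = Mul(Add(Rational(-188, 9), 4145739), -2807845) = Mul(Rational(37311463, 9), -2807845) = Rational(-104764804827235, 9)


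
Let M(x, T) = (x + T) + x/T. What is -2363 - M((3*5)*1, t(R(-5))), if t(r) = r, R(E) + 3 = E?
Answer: -18945/8 ≈ -2368.1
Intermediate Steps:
R(E) = -3 + E
M(x, T) = T + x + x/T (M(x, T) = (T + x) + x/T = T + x + x/T)
-2363 - M((3*5)*1, t(R(-5))) = -2363 - ((-3 - 5) + (3*5)*1 + ((3*5)*1)/(-3 - 5)) = -2363 - (-8 + 15*1 + (15*1)/(-8)) = -2363 - (-8 + 15 + 15*(-⅛)) = -2363 - (-8 + 15 - 15/8) = -2363 - 1*41/8 = -2363 - 41/8 = -18945/8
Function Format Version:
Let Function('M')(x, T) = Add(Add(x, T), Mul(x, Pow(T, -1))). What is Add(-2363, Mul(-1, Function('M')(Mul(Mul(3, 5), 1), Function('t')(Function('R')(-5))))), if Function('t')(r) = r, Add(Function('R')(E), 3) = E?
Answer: Rational(-18945, 8) ≈ -2368.1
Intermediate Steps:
Function('R')(E) = Add(-3, E)
Function('M')(x, T) = Add(T, x, Mul(x, Pow(T, -1))) (Function('M')(x, T) = Add(Add(T, x), Mul(x, Pow(T, -1))) = Add(T, x, Mul(x, Pow(T, -1))))
Add(-2363, Mul(-1, Function('M')(Mul(Mul(3, 5), 1), Function('t')(Function('R')(-5))))) = Add(-2363, Mul(-1, Add(Add(-3, -5), Mul(Mul(3, 5), 1), Mul(Mul(Mul(3, 5), 1), Pow(Add(-3, -5), -1))))) = Add(-2363, Mul(-1, Add(-8, Mul(15, 1), Mul(Mul(15, 1), Pow(-8, -1))))) = Add(-2363, Mul(-1, Add(-8, 15, Mul(15, Rational(-1, 8))))) = Add(-2363, Mul(-1, Add(-8, 15, Rational(-15, 8)))) = Add(-2363, Mul(-1, Rational(41, 8))) = Add(-2363, Rational(-41, 8)) = Rational(-18945, 8)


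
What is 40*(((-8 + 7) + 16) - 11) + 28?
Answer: 188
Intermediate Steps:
40*(((-8 + 7) + 16) - 11) + 28 = 40*((-1 + 16) - 11) + 28 = 40*(15 - 11) + 28 = 40*4 + 28 = 160 + 28 = 188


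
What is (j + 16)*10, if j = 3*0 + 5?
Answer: 210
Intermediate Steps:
j = 5 (j = 0 + 5 = 5)
(j + 16)*10 = (5 + 16)*10 = 21*10 = 210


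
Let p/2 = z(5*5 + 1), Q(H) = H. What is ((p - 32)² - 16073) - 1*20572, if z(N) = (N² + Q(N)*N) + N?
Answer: 7383531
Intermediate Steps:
z(N) = N + 2*N² (z(N) = (N² + N*N) + N = (N² + N²) + N = 2*N² + N = N + 2*N²)
p = 2756 (p = 2*((5*5 + 1)*(1 + 2*(5*5 + 1))) = 2*((25 + 1)*(1 + 2*(25 + 1))) = 2*(26*(1 + 2*26)) = 2*(26*(1 + 52)) = 2*(26*53) = 2*1378 = 2756)
((p - 32)² - 16073) - 1*20572 = ((2756 - 32)² - 16073) - 1*20572 = (2724² - 16073) - 20572 = (7420176 - 16073) - 20572 = 7404103 - 20572 = 7383531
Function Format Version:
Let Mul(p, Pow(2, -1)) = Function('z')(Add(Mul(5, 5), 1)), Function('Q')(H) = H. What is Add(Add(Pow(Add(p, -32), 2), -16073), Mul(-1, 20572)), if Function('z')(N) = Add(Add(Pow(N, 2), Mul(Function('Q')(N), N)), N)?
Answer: 7383531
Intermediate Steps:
Function('z')(N) = Add(N, Mul(2, Pow(N, 2))) (Function('z')(N) = Add(Add(Pow(N, 2), Mul(N, N)), N) = Add(Add(Pow(N, 2), Pow(N, 2)), N) = Add(Mul(2, Pow(N, 2)), N) = Add(N, Mul(2, Pow(N, 2))))
p = 2756 (p = Mul(2, Mul(Add(Mul(5, 5), 1), Add(1, Mul(2, Add(Mul(5, 5), 1))))) = Mul(2, Mul(Add(25, 1), Add(1, Mul(2, Add(25, 1))))) = Mul(2, Mul(26, Add(1, Mul(2, 26)))) = Mul(2, Mul(26, Add(1, 52))) = Mul(2, Mul(26, 53)) = Mul(2, 1378) = 2756)
Add(Add(Pow(Add(p, -32), 2), -16073), Mul(-1, 20572)) = Add(Add(Pow(Add(2756, -32), 2), -16073), Mul(-1, 20572)) = Add(Add(Pow(2724, 2), -16073), -20572) = Add(Add(7420176, -16073), -20572) = Add(7404103, -20572) = 7383531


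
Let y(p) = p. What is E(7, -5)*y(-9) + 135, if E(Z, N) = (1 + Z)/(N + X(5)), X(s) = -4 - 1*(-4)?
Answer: 747/5 ≈ 149.40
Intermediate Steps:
X(s) = 0 (X(s) = -4 + 4 = 0)
E(Z, N) = (1 + Z)/N (E(Z, N) = (1 + Z)/(N + 0) = (1 + Z)/N)
E(7, -5)*y(-9) + 135 = ((1 + 7)/(-5))*(-9) + 135 = -1/5*8*(-9) + 135 = -8/5*(-9) + 135 = 72/5 + 135 = 747/5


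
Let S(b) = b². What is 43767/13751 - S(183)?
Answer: -460463472/13751 ≈ -33486.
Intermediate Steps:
43767/13751 - S(183) = 43767/13751 - 1*183² = 43767*(1/13751) - 1*33489 = 43767/13751 - 33489 = -460463472/13751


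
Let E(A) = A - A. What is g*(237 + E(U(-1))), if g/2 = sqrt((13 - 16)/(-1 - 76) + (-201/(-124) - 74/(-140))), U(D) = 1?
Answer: 237*sqrt(1246956865)/11935 ≈ 701.22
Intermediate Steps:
E(A) = 0
g = sqrt(1246956865)/11935 (g = 2*sqrt((13 - 16)/(-1 - 76) + (-201/(-124) - 74/(-140))) = 2*sqrt(-3/(-77) + (-201*(-1/124) - 74*(-1/140))) = 2*sqrt(-3*(-1/77) + (201/124 + 37/70)) = 2*sqrt(3/77 + 9329/4340) = 2*sqrt(104479/47740) = 2*(sqrt(1246956865)/23870) = sqrt(1246956865)/11935 ≈ 2.9587)
g*(237 + E(U(-1))) = (sqrt(1246956865)/11935)*(237 + 0) = (sqrt(1246956865)/11935)*237 = 237*sqrt(1246956865)/11935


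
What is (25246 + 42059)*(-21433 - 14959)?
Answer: -2449363560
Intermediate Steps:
(25246 + 42059)*(-21433 - 14959) = 67305*(-36392) = -2449363560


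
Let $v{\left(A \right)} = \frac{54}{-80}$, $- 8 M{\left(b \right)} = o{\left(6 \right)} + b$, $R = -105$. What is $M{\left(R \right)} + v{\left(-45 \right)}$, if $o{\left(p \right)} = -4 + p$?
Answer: $\frac{61}{5} \approx 12.2$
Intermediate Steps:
$M{\left(b \right)} = - \frac{1}{4} - \frac{b}{8}$ ($M{\left(b \right)} = - \frac{\left(-4 + 6\right) + b}{8} = - \frac{2 + b}{8} = - \frac{1}{4} - \frac{b}{8}$)
$v{\left(A \right)} = - \frac{27}{40}$ ($v{\left(A \right)} = 54 \left(- \frac{1}{80}\right) = - \frac{27}{40}$)
$M{\left(R \right)} + v{\left(-45 \right)} = \left(- \frac{1}{4} - - \frac{105}{8}\right) - \frac{27}{40} = \left(- \frac{1}{4} + \frac{105}{8}\right) - \frac{27}{40} = \frac{103}{8} - \frac{27}{40} = \frac{61}{5}$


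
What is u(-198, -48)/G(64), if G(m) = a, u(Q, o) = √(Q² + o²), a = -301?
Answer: -6*√1153/301 ≈ -0.67686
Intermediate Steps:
G(m) = -301
u(-198, -48)/G(64) = √((-198)² + (-48)²)/(-301) = √(39204 + 2304)*(-1/301) = √41508*(-1/301) = (6*√1153)*(-1/301) = -6*√1153/301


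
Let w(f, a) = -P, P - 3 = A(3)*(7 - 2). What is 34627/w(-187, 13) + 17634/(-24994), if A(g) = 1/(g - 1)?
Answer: -865564225/137467 ≈ -6296.5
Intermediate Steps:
A(g) = 1/(-1 + g)
P = 11/2 (P = 3 + (7 - 2)/(-1 + 3) = 3 + 5/2 = 11/2 ≈ 5.5000)
w(f, a) = -11/2 (w(f, a) = -1*11/2 = -11/2)
34627/w(-187, 13) + 17634/(-24994) = 34627/(-11/2) + 17634/(-24994) = 34627*(-2/11) + 17634*(-1/24994) = -69254/11 - 8817/12497 = -865564225/137467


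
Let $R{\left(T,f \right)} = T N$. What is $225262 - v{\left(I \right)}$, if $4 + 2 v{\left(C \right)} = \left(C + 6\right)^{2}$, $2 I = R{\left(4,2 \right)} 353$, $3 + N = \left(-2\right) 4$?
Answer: $-29883536$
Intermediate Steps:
$N = -11$ ($N = -3 - 8 = -11$)
$R{\left(T,f \right)} = - 11 T$ ($R{\left(T,f \right)} = T \left(-11\right) = - 11 T$)
$I = -7766$ ($I = \frac{\left(-11\right) 4 \cdot 353}{2} = \frac{\left(-44\right) 353}{2} = \frac{1}{2} \left(-15532\right) = -7766$)
$v{\left(C \right)} = -2 + \frac{\left(6 + C\right)^{2}}{2}$ ($v{\left(C \right)} = -2 + \frac{\left(C + 6\right)^{2}}{2} = -2 + \frac{\left(6 + C\right)^{2}}{2}$)
$225262 - v{\left(I \right)} = 225262 - \left(-2 + \frac{\left(6 - 7766\right)^{2}}{2}\right) = 225262 - \left(-2 + \frac{\left(-7760\right)^{2}}{2}\right) = 225262 - \left(-2 + \frac{1}{2} \cdot 60217600\right) = 225262 - \left(-2 + 30108800\right) = 225262 - 30108798 = -29883536$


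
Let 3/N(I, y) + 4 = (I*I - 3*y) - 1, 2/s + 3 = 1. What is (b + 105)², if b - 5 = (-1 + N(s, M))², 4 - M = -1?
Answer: 1615557636/130321 ≈ 12397.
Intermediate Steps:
s = -1 (s = 2/(-3 + 1) = 2/(-2) = 2*(-½) = -1)
M = 5 (M = 4 - 1*(-1) = 4 + 1 = 5)
N(I, y) = 3/(-5 + I² - 3*y) (N(I, y) = 3/(-4 + ((I*I - 3*y) - 1)) = 3/(-4 + ((I² - 3*y) - 1)) = 3/(-4 + (-1 + I² - 3*y)) = 3/(-5 + I² - 3*y))
b = 2289/361 (b = 5 + (-1 - 3/(5 - 1*(-1)² + 3*5))² = 5 + (-1 - 3/(5 - 1*1 + 15))² = 5 + (-1 - 3/(5 - 1 + 15))² = 5 + (-1 - 3/19)² = 5 + (-22/19)² = 5 + 484/361 = 2289/361 ≈ 6.3407)
(b + 105)² = (2289/361 + 105)² = (40194/361)² = 1615557636/130321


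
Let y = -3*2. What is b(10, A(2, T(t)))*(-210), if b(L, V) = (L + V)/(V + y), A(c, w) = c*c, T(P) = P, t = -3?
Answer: 1470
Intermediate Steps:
A(c, w) = c²
y = -6
b(L, V) = (L + V)/(-6 + V) (b(L, V) = (L + V)/(V - 6) = (L + V)/(-6 + V))
b(10, A(2, T(t)))*(-210) = ((10 + 2²)/(-6 + 2²))*(-210) = ((10 + 4)/(-6 + 4))*(-210) = (14/(-2))*(-210) = -½*14*(-210) = -7*(-210) = 1470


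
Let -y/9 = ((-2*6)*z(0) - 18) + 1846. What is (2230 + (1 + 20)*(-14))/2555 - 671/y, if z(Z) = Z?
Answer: 33565477/42034860 ≈ 0.79852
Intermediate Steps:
y = -16452 (y = -9*((-2*6*0 - 18) + 1846) = -9*((-12*0 - 18) + 1846) = -9*((0 - 18) + 1846) = -9*(-18 + 1846) = -9*1828 = -16452)
(2230 + (1 + 20)*(-14))/2555 - 671/y = (2230 + (1 + 20)*(-14))/2555 - 671/(-16452) = (2230 + 21*(-14))*(1/2555) - 671*(-1/16452) = (2230 - 294)*(1/2555) + 671/16452 = 1936*(1/2555) + 671/16452 = 1936/2555 + 671/16452 = 33565477/42034860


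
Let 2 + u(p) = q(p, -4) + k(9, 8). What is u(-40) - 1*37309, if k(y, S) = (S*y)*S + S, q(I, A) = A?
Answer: -36731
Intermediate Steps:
k(y, S) = S + y*S² (k(y, S) = y*S² + S = S + y*S²)
u(p) = 578 (u(p) = -2 + (-4 + 8*(1 + 8*9)) = -2 + (-4 + 8*(1 + 72)) = -2 + (-4 + 8*73) = -2 + (-4 + 584) = -2 + 580 = 578)
u(-40) - 1*37309 = 578 - 1*37309 = 578 - 37309 = -36731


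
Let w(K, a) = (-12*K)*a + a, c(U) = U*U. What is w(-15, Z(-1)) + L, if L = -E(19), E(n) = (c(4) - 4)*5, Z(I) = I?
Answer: -241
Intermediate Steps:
c(U) = U**2
E(n) = 60 (E(n) = (4**2 - 4)*5 = (16 - 4)*5 = 12*5 = 60)
w(K, a) = a - 12*K*a (w(K, a) = -12*K*a + a = a - 12*K*a)
L = -60 (L = -1*60 = -60)
w(-15, Z(-1)) + L = -(1 - 12*(-15)) - 60 = -(1 + 180) - 60 = -1*181 - 60 = -181 - 60 = -241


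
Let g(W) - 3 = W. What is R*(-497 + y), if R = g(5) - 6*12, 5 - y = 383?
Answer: 56000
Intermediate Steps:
y = -378 (y = 5 - 1*383 = 5 - 383 = -378)
g(W) = 3 + W
R = -64 (R = (3 + 5) - 6*12 = 8 - 72 = -64)
R*(-497 + y) = -64*(-497 - 378) = -64*(-875) = 56000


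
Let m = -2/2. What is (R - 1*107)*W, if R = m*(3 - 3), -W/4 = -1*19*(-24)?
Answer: 195168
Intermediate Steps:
m = -1 (m = -2*½ = -1)
W = -1824 (W = -4*(-1*19)*(-24) = -(-76)*(-24) = -4*456 = -1824)
R = 0 (R = -(3 - 3) = -1*0 = 0)
(R - 1*107)*W = (0 - 1*107)*(-1824) = (0 - 107)*(-1824) = -107*(-1824) = 195168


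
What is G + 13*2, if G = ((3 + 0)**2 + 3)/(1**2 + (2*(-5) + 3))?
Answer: 24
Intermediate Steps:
G = -2 (G = (3**2 + 3)/(1 + (-10 + 3)) = (9 + 3)/(1 - 7) = 12/(-6) = 12*(-1/6) = -2)
G + 13*2 = -2 + 13*2 = -2 + 26 = 24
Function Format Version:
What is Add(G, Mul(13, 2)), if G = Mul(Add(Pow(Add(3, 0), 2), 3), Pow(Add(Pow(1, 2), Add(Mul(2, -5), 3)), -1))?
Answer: 24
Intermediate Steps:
G = -2 (G = Mul(Add(Pow(3, 2), 3), Pow(Add(1, Add(-10, 3)), -1)) = Mul(Add(9, 3), Pow(Add(1, -7), -1)) = Mul(12, Pow(-6, -1)) = Mul(12, Rational(-1, 6)) = -2)
Add(G, Mul(13, 2)) = Add(-2, Mul(13, 2)) = Add(-2, 26) = 24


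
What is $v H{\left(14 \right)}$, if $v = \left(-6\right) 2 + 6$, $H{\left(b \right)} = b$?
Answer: $-84$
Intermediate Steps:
$v = -6$ ($v = -12 + 6 = -6$)
$v H{\left(14 \right)} = \left(-6\right) 14 = -84$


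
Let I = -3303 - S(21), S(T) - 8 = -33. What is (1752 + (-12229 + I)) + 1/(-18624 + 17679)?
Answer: -12998476/945 ≈ -13755.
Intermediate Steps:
S(T) = -25 (S(T) = 8 - 33 = -25)
I = -3278 (I = -3303 - 1*(-25) = -3303 + 25 = -3278)
(1752 + (-12229 + I)) + 1/(-18624 + 17679) = (1752 + (-12229 - 3278)) + 1/(-18624 + 17679) = (1752 - 15507) + 1/(-945) = -13755 - 1/945 = -12998476/945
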